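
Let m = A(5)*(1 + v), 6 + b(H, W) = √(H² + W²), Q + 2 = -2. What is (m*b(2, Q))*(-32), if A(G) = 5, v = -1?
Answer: 0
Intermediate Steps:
Q = -4 (Q = -2 - 2 = -4)
b(H, W) = -6 + √(H² + W²)
m = 0 (m = 5*(1 - 1) = 5*0 = 0)
(m*b(2, Q))*(-32) = (0*(-6 + √(2² + (-4)²)))*(-32) = (0*(-6 + √(4 + 16)))*(-32) = (0*(-6 + √20))*(-32) = (0*(-6 + 2*√5))*(-32) = 0*(-32) = 0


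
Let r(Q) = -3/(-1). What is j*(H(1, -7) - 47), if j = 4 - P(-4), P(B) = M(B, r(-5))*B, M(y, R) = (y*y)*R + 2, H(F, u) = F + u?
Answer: -10812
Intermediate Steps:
r(Q) = 3 (r(Q) = -3*(-1) = 3)
M(y, R) = 2 + R*y² (M(y, R) = y²*R + 2 = R*y² + 2 = 2 + R*y²)
P(B) = B*(2 + 3*B²) (P(B) = (2 + 3*B²)*B = B*(2 + 3*B²))
j = 204 (j = 4 - (-4)*(2 + 3*(-4)²) = 4 - (-4)*(2 + 3*16) = 4 - (-4)*(2 + 48) = 4 - (-4)*50 = 4 - 1*(-200) = 4 + 200 = 204)
j*(H(1, -7) - 47) = 204*((1 - 7) - 47) = 204*(-6 - 47) = 204*(-53) = -10812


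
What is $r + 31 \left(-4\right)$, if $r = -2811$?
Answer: $-2935$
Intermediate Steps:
$r + 31 \left(-4\right) = -2811 + 31 \left(-4\right) = -2811 - 124 = -2935$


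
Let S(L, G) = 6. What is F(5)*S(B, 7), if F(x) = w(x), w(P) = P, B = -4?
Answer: 30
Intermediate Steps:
F(x) = x
F(5)*S(B, 7) = 5*6 = 30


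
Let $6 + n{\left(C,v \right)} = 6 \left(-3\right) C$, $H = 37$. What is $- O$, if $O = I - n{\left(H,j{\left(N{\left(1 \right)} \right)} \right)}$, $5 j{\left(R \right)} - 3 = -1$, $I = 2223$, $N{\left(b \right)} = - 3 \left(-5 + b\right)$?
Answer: $-2895$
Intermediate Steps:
$N{\left(b \right)} = 15 - 3 b$
$j{\left(R \right)} = \frac{2}{5}$ ($j{\left(R \right)} = \frac{3}{5} + \frac{1}{5} \left(-1\right) = \frac{3}{5} - \frac{1}{5} = \frac{2}{5}$)
$n{\left(C,v \right)} = -6 - 18 C$ ($n{\left(C,v \right)} = -6 + 6 \left(-3\right) C = -6 - 18 C$)
$O = 2895$ ($O = 2223 - \left(-6 - 666\right) = 2223 - -672 = 2223 + 672 = 2895$)
$- O = \left(-1\right) 2895 = -2895$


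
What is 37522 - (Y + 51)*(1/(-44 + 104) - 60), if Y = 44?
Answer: 518645/12 ≈ 43220.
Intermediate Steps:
37522 - (Y + 51)*(1/(-44 + 104) - 60) = 37522 - (44 + 51)*(1/(-44 + 104) - 60) = 37522 - 95*(1/60 - 60) = 37522 - 95*(-3599)/60 = 37522 - 1*(-68381/12) = 37522 + 68381/12 = 518645/12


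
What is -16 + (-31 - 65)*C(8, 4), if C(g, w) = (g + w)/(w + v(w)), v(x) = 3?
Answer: -1264/7 ≈ -180.57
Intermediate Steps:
C(g, w) = (g + w)/(3 + w) (C(g, w) = (g + w)/(w + 3) = (g + w)/(3 + w))
-16 + (-31 - 65)*C(8, 4) = -16 + (-31 - 65)*((8 + 4)/(3 + 4)) = -16 - 96*12/7 = -16 - 1152/7 = -1264/7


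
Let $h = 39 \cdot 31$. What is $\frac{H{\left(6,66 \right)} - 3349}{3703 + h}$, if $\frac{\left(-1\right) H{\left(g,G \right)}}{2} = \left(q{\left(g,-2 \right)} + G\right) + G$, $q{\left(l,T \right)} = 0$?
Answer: $- \frac{3613}{4912} \approx -0.73555$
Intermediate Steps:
$h = 1209$
$H{\left(g,G \right)} = - 4 G$ ($H{\left(g,G \right)} = - 2 \left(\left(0 + G\right) + G\right) = - 2 \left(G + G\right) = - 2 \cdot 2 G = - 4 G$)
$\frac{H{\left(6,66 \right)} - 3349}{3703 + h} = \frac{\left(-4\right) 66 - 3349}{3703 + 1209} = \frac{-264 - 3349}{4912} = \left(-3613\right) \frac{1}{4912} = - \frac{3613}{4912}$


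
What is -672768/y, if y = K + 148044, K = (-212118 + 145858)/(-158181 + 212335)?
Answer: -9108269568/2004277129 ≈ -4.5444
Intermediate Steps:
K = -33130/27077 (K = -66260/54154 = -66260*1/54154 = -33130/27077 ≈ -1.2235)
y = 4008554258/27077 (y = -33130/27077 + 148044 = 4008554258/27077 ≈ 1.4804e+5)
-672768/y = -672768/4008554258/27077 = -672768*27077/4008554258 = -9108269568/2004277129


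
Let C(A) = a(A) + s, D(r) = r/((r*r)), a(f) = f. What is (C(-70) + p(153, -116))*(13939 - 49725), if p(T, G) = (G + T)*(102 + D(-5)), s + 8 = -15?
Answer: -657317248/5 ≈ -1.3146e+8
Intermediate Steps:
s = -23 (s = -8 - 15 = -23)
D(r) = 1/r (D(r) = r/(r**2) = r/r**2 = 1/r)
C(A) = -23 + A (C(A) = A - 23 = -23 + A)
p(T, G) = 509*G/5 + 509*T/5 (p(T, G) = (G + T)*(102 + 1/(-5)) = (G + T)*(102 - 1/5) = (G + T)*(509/5) = 509*G/5 + 509*T/5)
(C(-70) + p(153, -116))*(13939 - 49725) = ((-23 - 70) + ((509/5)*(-116) + (509/5)*153))*(13939 - 49725) = (-93 + (-59044/5 + 77877/5))*(-35786) = (-93 + 18833/5)*(-35786) = (18368/5)*(-35786) = -657317248/5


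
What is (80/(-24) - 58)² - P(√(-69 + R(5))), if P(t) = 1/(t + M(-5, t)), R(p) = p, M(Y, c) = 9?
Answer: 4909039/1305 + 8*I/145 ≈ 3761.7 + 0.055172*I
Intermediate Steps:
P(t) = 1/(9 + t) (P(t) = 1/(t + 9) = 1/(9 + t))
(80/(-24) - 58)² - P(√(-69 + R(5))) = (80/(-24) - 58)² - 1/(9 + √(-69 + 5)) = (80*(-1/24) - 58)² - 1/(9 + √(-64)) = (-10/3 - 58)² - 1/(9 + 8*I) = (-184/3)² - (9 - 8*I)/145 = 33856/9 - (9 - 8*I)/145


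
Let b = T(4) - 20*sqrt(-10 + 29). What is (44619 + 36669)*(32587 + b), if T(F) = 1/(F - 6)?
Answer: 2648891412 - 1625760*sqrt(19) ≈ 2.6418e+9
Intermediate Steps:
T(F) = 1/(-6 + F)
b = -1/2 - 20*sqrt(19) (b = 1/(-6 + 4) - 20*sqrt(-10 + 29) = 1/(-2) - 20*sqrt(19) = -1/2 - 20*sqrt(19) ≈ -87.678)
(44619 + 36669)*(32587 + b) = (44619 + 36669)*(32587 + (-1/2 - 20*sqrt(19))) = 81288*(65173/2 - 20*sqrt(19)) = 2648891412 - 1625760*sqrt(19)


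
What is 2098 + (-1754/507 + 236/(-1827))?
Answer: 646676704/308763 ≈ 2094.4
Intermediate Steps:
2098 + (-1754/507 + 236/(-1827)) = 2098 + (-1754*1/507 + 236*(-1/1827)) = 2098 + (-1754/507 - 236/1827) = 2098 - 1108070/308763 = 646676704/308763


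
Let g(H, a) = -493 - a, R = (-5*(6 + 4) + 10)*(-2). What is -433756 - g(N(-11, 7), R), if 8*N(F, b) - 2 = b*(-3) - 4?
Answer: -433183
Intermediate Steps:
N(F, b) = -¼ - 3*b/8 (N(F, b) = ¼ + (b*(-3) - 4)/8 = ¼ + (-3*b - 4)/8 = ¼ + (-4 - 3*b)/8 = ¼ + (-½ - 3*b/8) = -¼ - 3*b/8)
R = 80 (R = (-5*10 + 10)*(-2) = (-50 + 10)*(-2) = -40*(-2) = 80)
-433756 - g(N(-11, 7), R) = -433756 - (-493 - 1*80) = -433756 - (-493 - 80) = -433756 - 1*(-573) = -433756 + 573 = -433183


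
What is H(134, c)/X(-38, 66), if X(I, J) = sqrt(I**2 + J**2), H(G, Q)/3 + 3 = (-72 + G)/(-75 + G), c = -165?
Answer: -69*sqrt(58)/6844 ≈ -0.076781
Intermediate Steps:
H(G, Q) = -9 + 3*(-72 + G)/(-75 + G) (H(G, Q) = -9 + 3*((-72 + G)/(-75 + G)) = -9 + 3*(-72 + G)/(-75 + G))
H(134, c)/X(-38, 66) = (3*(153 - 2*134)/(-75 + 134))/(sqrt((-38)**2 + 66**2)) = (3*(153 - 268)/59)/(sqrt(1444 + 4356)) = (3*(1/59)*(-115))/(sqrt(5800)) = -345*sqrt(58)/580/59 = -69*sqrt(58)/6844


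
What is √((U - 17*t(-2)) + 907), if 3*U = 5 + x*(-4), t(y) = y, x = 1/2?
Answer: √942 ≈ 30.692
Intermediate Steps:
x = ½ ≈ 0.50000
U = 1 (U = (5 + (½)*(-4))/3 = (5 - 2)/3 = (⅓)*3 = 1)
√((U - 17*t(-2)) + 907) = √((1 - 17*(-2)) + 907) = √((1 + 34) + 907) = √(35 + 907) = √942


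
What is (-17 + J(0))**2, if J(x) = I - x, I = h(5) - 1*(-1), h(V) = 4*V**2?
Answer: 7056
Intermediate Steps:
I = 101 (I = 4*5**2 - 1*(-1) = 4*25 + 1 = 100 + 1 = 101)
J(x) = 101 - x
(-17 + J(0))**2 = (-17 + (101 - 1*0))**2 = (-17 + (101 + 0))**2 = (-17 + 101)**2 = 84**2 = 7056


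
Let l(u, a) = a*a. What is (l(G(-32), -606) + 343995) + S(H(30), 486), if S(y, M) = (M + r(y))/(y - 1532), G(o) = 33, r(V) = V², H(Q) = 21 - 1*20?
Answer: 1088894174/1531 ≈ 7.1123e+5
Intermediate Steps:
H(Q) = 1 (H(Q) = 21 - 20 = 1)
l(u, a) = a²
S(y, M) = (M + y²)/(-1532 + y) (S(y, M) = (M + y²)/(y - 1532) = (M + y²)/(-1532 + y))
(l(G(-32), -606) + 343995) + S(H(30), 486) = ((-606)² + 343995) + (486 + 1²)/(-1532 + 1) = (367236 + 343995) + (486 + 1)/(-1531) = 711231 - 1/1531*487 = 711231 - 487/1531 = 1088894174/1531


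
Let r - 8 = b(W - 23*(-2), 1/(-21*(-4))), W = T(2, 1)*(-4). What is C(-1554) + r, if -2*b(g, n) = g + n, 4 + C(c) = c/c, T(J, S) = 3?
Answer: -2017/168 ≈ -12.006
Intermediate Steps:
C(c) = -3 (C(c) = -4 + c/c = -4 + 1 = -3)
W = -12 (W = 3*(-4) = -12)
b(g, n) = -g/2 - n/2 (b(g, n) = -(g + n)/2 = -g/2 - n/2)
r = -1513/168 (r = 8 + (-(-12 - 23*(-2))/2 - 1/(2*((-21*(-4))))) = 8 + (-(-12 + 46)/2 - ½/84) = 8 + (-½*34 - ½*1/84) = 8 + (-17 - 1/168) = 8 - 2857/168 = -1513/168 ≈ -9.0060)
C(-1554) + r = -3 - 1513/168 = -2017/168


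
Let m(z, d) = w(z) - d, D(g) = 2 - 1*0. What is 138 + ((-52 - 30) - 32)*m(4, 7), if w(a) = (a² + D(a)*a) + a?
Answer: -2256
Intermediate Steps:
D(g) = 2 (D(g) = 2 + 0 = 2)
w(a) = a² + 3*a (w(a) = (a² + 2*a) + a = a² + 3*a)
m(z, d) = -d + z*(3 + z) (m(z, d) = z*(3 + z) - d = -d + z*(3 + z))
138 + ((-52 - 30) - 32)*m(4, 7) = 138 + ((-52 - 30) - 32)*(-1*7 + 4*(3 + 4)) = 138 + (-82 - 32)*(-7 + 4*7) = 138 - 114*(-7 + 28) = 138 - 114*21 = 138 - 2394 = -2256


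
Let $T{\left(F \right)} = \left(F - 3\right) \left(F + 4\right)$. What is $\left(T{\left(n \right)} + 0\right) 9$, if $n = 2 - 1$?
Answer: $-90$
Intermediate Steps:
$n = 1$ ($n = 2 - 1 = 1$)
$T{\left(F \right)} = \left(-3 + F\right) \left(4 + F\right)$
$\left(T{\left(n \right)} + 0\right) 9 = \left(\left(-12 + 1 + 1^{2}\right) + 0\right) 9 = \left(\left(-12 + 1 + 1\right) + 0\right) 9 = \left(-10 + 0\right) 9 = \left(-10\right) 9 = -90$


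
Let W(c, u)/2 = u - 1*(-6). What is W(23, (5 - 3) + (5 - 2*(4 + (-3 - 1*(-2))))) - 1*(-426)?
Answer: 440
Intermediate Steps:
W(c, u) = 12 + 2*u (W(c, u) = 2*(u - 1*(-6)) = 2*(u + 6) = 2*(6 + u) = 12 + 2*u)
W(23, (5 - 3) + (5 - 2*(4 + (-3 - 1*(-2))))) - 1*(-426) = (12 + 2*((5 - 3) + (5 - 2*(4 + (-3 - 1*(-2)))))) - 1*(-426) = (12 + 2*(2 + (5 - 2*(4 + (-3 + 2))))) + 426 = (12 + 2*(2 + (5 - 2*(4 - 1)))) + 426 = (12 + 2*(2 + (5 - 2*3))) + 426 = (12 + 2*(2 + (5 - 6))) + 426 = (12 + 2*(2 - 1)) + 426 = (12 + 2*1) + 426 = (12 + 2) + 426 = 14 + 426 = 440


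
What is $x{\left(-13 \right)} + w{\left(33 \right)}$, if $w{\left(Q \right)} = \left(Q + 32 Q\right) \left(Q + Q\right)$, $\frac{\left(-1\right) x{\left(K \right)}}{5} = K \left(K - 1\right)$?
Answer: $70964$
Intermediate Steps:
$x{\left(K \right)} = - 5 K \left(-1 + K\right)$ ($x{\left(K \right)} = - 5 K \left(K - 1\right) = - 5 K \left(-1 + K\right)$)
$w{\left(Q \right)} = 66 Q^{2}$ ($w{\left(Q \right)} = 33 Q 2 Q = 66 Q^{2}$)
$x{\left(-13 \right)} + w{\left(33 \right)} = 5 \left(-13\right) \left(1 - -13\right) + 66 \cdot 33^{2} = 5 \left(-13\right) \left(1 + 13\right) + 66 \cdot 1089 = 5 \left(-13\right) 14 + 71874 = -910 + 71874 = 70964$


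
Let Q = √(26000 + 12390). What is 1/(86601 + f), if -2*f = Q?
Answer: 173202/14999447207 + √38390/14999447207 ≈ 1.1560e-5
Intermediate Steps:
Q = √38390 ≈ 195.93
f = -√38390/2 ≈ -97.967
1/(86601 + f) = 1/(86601 - √38390/2)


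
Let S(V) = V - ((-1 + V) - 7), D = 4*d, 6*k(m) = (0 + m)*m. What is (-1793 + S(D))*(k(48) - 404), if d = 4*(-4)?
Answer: 35700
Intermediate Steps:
d = -16
k(m) = m**2/6 (k(m) = ((0 + m)*m)/6 = (m*m)/6 = m**2/6)
D = -64 (D = 4*(-16) = -64)
S(V) = 8 (S(V) = V - (-8 + V) = V + (8 - V) = 8)
(-1793 + S(D))*(k(48) - 404) = (-1793 + 8)*((1/6)*48**2 - 404) = -1785*((1/6)*2304 - 404) = -1785*(384 - 404) = -1785*(-20) = 35700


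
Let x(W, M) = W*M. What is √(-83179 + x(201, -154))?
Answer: I*√114133 ≈ 337.84*I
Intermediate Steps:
x(W, M) = M*W
√(-83179 + x(201, -154)) = √(-83179 - 154*201) = √(-83179 - 30954) = √(-114133) = I*√114133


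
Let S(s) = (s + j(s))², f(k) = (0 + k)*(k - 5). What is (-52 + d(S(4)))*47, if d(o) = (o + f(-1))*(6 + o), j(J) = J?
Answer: 227856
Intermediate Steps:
f(k) = k*(-5 + k)
S(s) = 4*s² (S(s) = (s + s)² = (2*s)² = 4*s²)
d(o) = (6 + o)² (d(o) = (o - (-5 - 1))*(6 + o) = (o - 1*(-6))*(6 + o) = (o + 6)*(6 + o) = (6 + o)*(6 + o) = (6 + o)²)
(-52 + d(S(4)))*47 = (-52 + (36 + (4*4²)² + 12*(4*4²)))*47 = (-52 + (36 + (4*16)² + 12*(4*16)))*47 = (-52 + (36 + 64² + 12*64))*47 = (-52 + (36 + 4096 + 768))*47 = (-52 + 4900)*47 = 4848*47 = 227856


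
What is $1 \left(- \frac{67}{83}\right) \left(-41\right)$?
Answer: $\frac{2747}{83} \approx 33.096$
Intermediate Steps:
$1 \left(- \frac{67}{83}\right) \left(-41\right) = \left(- \frac{67}{83}\right) \left(-41\right) = \frac{2747}{83}$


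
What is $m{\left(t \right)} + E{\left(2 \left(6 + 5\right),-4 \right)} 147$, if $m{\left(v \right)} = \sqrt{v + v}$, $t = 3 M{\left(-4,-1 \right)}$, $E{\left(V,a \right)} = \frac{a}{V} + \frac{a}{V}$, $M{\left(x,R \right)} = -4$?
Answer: $- \frac{588}{11} + 2 i \sqrt{6} \approx -53.455 + 4.899 i$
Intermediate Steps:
$E{\left(V,a \right)} = \frac{2 a}{V}$
$t = -12$ ($t = 3 \left(-4\right) = -12$)
$m{\left(v \right)} = \sqrt{2} \sqrt{v}$ ($m{\left(v \right)} = \sqrt{2 v} = \sqrt{2} \sqrt{v}$)
$m{\left(t \right)} + E{\left(2 \left(6 + 5\right),-4 \right)} 147 = \sqrt{2} \sqrt{-12} + 2 \left(-4\right) \frac{1}{2 \left(6 + 5\right)} 147 = \sqrt{2} \cdot 2 i \sqrt{3} + 2 \left(-4\right) \frac{1}{2 \cdot 11} \cdot 147 = 2 i \sqrt{6} + 2 \left(-4\right) \frac{1}{22} \cdot 147 = 2 i \sqrt{6} - \frac{588}{11} = - \frac{588}{11} + 2 i \sqrt{6}$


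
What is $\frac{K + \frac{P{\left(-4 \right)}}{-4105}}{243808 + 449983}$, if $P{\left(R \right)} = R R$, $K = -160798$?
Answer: $- \frac{660075806}{2848012055} \approx -0.23177$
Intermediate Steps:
$P{\left(R \right)} = R^{2}$
$\frac{K + \frac{P{\left(-4 \right)}}{-4105}}{243808 + 449983} = \frac{-160798 + \frac{\left(-4\right)^{2}}{-4105}}{243808 + 449983} = \frac{-160798 + 16 \left(- \frac{1}{4105}\right)}{693791} = \left(-160798 - \frac{16}{4105}\right) \frac{1}{693791} = \left(- \frac{660075806}{4105}\right) \frac{1}{693791} = - \frac{660075806}{2848012055}$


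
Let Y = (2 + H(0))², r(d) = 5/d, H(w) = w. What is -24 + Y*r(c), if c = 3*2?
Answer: -62/3 ≈ -20.667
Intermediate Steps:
c = 6
Y = 4 (Y = (2 + 0)² = 2² = 4)
-24 + Y*r(c) = -24 + 4*(5/6) = -24 + 4*(5*(⅙)) = -24 + 4*(⅚) = -24 + 10/3 = -62/3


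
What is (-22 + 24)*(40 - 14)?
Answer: 52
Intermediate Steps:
(-22 + 24)*(40 - 14) = 2*26 = 52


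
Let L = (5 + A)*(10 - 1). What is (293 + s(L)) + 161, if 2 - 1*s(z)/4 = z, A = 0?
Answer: 282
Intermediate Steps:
L = 45 (L = (5 + 0)*(10 - 1) = 5*9 = 45)
s(z) = 8 - 4*z
(293 + s(L)) + 161 = (293 + (8 - 4*45)) + 161 = (293 + (8 - 180)) + 161 = (293 - 172) + 161 = 121 + 161 = 282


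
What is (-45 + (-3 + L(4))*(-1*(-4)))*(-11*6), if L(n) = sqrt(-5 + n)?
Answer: 3762 - 264*I ≈ 3762.0 - 264.0*I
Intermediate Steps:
(-45 + (-3 + L(4))*(-1*(-4)))*(-11*6) = (-45 + (-3 + sqrt(-5 + 4))*(-1*(-4)))*(-11*6) = (-45 + (-3 + sqrt(-1))*4)*(-66) = (-45 + (-3 + I)*4)*(-66) = (-45 + (-12 + 4*I))*(-66) = (-57 + 4*I)*(-66) = 3762 - 264*I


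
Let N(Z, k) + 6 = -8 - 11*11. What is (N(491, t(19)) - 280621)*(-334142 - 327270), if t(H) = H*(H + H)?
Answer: 185695387472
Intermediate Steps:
t(H) = 2*H² (t(H) = H*(2*H) = 2*H²)
N(Z, k) = -135 (N(Z, k) = -6 + (-8 - 11*11) = -6 + (-8 - 121) = -6 - 129 = -135)
(N(491, t(19)) - 280621)*(-334142 - 327270) = (-135 - 280621)*(-334142 - 327270) = -280756*(-661412) = 185695387472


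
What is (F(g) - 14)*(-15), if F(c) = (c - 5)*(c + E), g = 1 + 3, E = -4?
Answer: 210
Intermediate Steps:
g = 4
F(c) = (-5 + c)*(-4 + c) (F(c) = (c - 5)*(c - 4) = (-5 + c)*(-4 + c))
(F(g) - 14)*(-15) = ((20 + 4**2 - 9*4) - 14)*(-15) = ((20 + 16 - 36) - 14)*(-15) = (0 - 14)*(-15) = -14*(-15) = 210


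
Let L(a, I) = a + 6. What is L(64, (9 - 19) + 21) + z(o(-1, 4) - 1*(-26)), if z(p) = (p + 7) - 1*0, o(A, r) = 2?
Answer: 105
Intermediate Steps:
L(a, I) = 6 + a
z(p) = 7 + p (z(p) = (7 + p) + 0 = 7 + p)
L(64, (9 - 19) + 21) + z(o(-1, 4) - 1*(-26)) = (6 + 64) + (7 + (2 - 1*(-26))) = 70 + (7 + (2 + 26)) = 70 + (7 + 28) = 70 + 35 = 105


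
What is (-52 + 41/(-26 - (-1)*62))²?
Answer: 3352561/1296 ≈ 2586.9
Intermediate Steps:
(-52 + 41/(-26 - (-1)*62))² = (-52 + 41/(-26 - 1*(-62)))² = (-52 + 41/(-26 + 62))² = (-52 + 41/36)² = (-1831/36)² = 3352561/1296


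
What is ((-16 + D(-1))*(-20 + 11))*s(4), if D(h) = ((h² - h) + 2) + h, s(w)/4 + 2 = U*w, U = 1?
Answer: 936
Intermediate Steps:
s(w) = -8 + 4*w (s(w) = -8 + 4*(1*w) = -8 + 4*w)
D(h) = 2 + h² (D(h) = (2 + h² - h) + h = 2 + h²)
((-16 + D(-1))*(-20 + 11))*s(4) = ((-16 + (2 + (-1)²))*(-20 + 11))*(-8 + 4*4) = ((-16 + (2 + 1))*(-9))*(-8 + 16) = ((-16 + 3)*(-9))*8 = -13*(-9)*8 = 117*8 = 936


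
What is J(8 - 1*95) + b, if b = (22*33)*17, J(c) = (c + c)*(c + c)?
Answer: 42618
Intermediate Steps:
J(c) = 4*c² (J(c) = (2*c)*(2*c) = 4*c²)
b = 12342 (b = 726*17 = 12342)
J(8 - 1*95) + b = 4*(8 - 1*95)² + 12342 = 4*(8 - 95)² + 12342 = 4*(-87)² + 12342 = 4*7569 + 12342 = 30276 + 12342 = 42618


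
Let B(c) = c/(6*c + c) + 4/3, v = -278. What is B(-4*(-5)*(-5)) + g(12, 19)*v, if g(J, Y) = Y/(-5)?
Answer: 111077/105 ≈ 1057.9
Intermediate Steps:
B(c) = 31/21 (B(c) = c/((7*c)) + 4*(⅓) = c*(1/(7*c)) + 4/3 = ⅐ + 4/3 = 31/21)
g(J, Y) = -Y/5 (g(J, Y) = Y*(-⅕) = -Y/5)
B(-4*(-5)*(-5)) + g(12, 19)*v = 31/21 - ⅕*19*(-278) = 31/21 - 19/5*(-278) = 31/21 + 5282/5 = 111077/105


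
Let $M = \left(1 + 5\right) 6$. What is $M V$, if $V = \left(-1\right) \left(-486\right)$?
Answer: $17496$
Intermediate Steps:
$M = 36$ ($M = 6 \cdot 6 = 36$)
$V = 486$
$M V = 36 \cdot 486 = 17496$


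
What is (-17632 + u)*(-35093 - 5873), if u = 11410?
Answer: 254890452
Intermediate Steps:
(-17632 + u)*(-35093 - 5873) = (-17632 + 11410)*(-35093 - 5873) = -6222*(-40966) = 254890452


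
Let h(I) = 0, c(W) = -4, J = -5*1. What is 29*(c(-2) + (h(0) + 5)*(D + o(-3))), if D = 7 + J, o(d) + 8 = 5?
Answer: -261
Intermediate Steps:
J = -5
o(d) = -3 (o(d) = -8 + 5 = -3)
D = 2 (D = 7 - 5 = 2)
29*(c(-2) + (h(0) + 5)*(D + o(-3))) = 29*(-4 + (0 + 5)*(2 - 3)) = 29*(-4 + 5*(-1)) = 29*(-4 - 5) = 29*(-9) = -261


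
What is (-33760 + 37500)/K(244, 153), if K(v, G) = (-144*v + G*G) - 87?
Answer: -170/537 ≈ -0.31657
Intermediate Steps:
K(v, G) = -87 + G² - 144*v (K(v, G) = (-144*v + G²) - 87 = (G² - 144*v) - 87 = -87 + G² - 144*v)
(-33760 + 37500)/K(244, 153) = (-33760 + 37500)/(-87 + 153² - 144*244) = 3740/(-87 + 23409 - 35136) = 3740/(-11814) = 3740*(-1/11814) = -170/537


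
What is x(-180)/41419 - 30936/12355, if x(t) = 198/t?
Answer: -366100507/146209070 ≈ -2.5040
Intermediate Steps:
x(-180)/41419 - 30936/12355 = (198/(-180))/41419 - 30936/12355 = (198*(-1/180))*(1/41419) - 30936*1/12355 = -11/10*1/41419 - 30936/12355 = -11/414190 - 30936/12355 = -366100507/146209070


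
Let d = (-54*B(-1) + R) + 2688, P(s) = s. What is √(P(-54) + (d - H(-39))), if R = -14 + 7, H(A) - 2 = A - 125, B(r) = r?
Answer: √2843 ≈ 53.320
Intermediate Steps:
H(A) = -123 + A (H(A) = 2 + (A - 125) = 2 + (-125 + A) = -123 + A)
R = -7
d = 2735 (d = (-54*(-1) - 7) + 2688 = (54 - 7) + 2688 = 47 + 2688 = 2735)
√(P(-54) + (d - H(-39))) = √(-54 + (2735 - (-123 - 39))) = √(-54 + (2735 - 1*(-162))) = √(-54 + (2735 + 162)) = √(-54 + 2897) = √2843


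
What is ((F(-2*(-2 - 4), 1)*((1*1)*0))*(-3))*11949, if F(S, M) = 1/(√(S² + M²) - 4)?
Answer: 0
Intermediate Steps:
F(S, M) = 1/(-4 + √(M² + S²)) (F(S, M) = 1/(√(M² + S²) - 4) = 1/(-4 + √(M² + S²)))
((F(-2*(-2 - 4), 1)*((1*1)*0))*(-3))*11949 = ((((1*1)*0)/(-4 + √(1² + (-2*(-2 - 4))²)))*(-3))*11949 = (((1*0)/(-4 + √(1 + (-2*(-6))²)))*(-3))*11949 = ((0/(-4 + √(1 + 12²)))*(-3))*11949 = ((0/(-4 + √(1 + 144)))*(-3))*11949 = ((0/(-4 + √145))*(-3))*11949 = (0*(-3))*11949 = 0*11949 = 0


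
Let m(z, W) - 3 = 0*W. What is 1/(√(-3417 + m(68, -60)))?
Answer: -I*√3414/3414 ≈ -0.017115*I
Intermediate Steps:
m(z, W) = 3 (m(z, W) = 3 + 0*W = 3 + 0 = 3)
1/(√(-3417 + m(68, -60))) = 1/(√(-3417 + 3)) = 1/(√(-3414)) = 1/(I*√3414) = -I*√3414/3414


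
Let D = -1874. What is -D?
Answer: 1874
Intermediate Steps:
-D = -1*(-1874) = 1874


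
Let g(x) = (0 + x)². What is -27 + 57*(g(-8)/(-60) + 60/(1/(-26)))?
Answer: -445039/5 ≈ -89008.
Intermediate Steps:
g(x) = x²
-27 + 57*(g(-8)/(-60) + 60/(1/(-26))) = -27 + 57*((-8)²/(-60) + 60/(1/(-26))) = -27 + 57*(64*(-1/60) + 60/(-1/26)) = -27 + 57*(-16/15 + 60*(-26)) = -27 + 57*(-16/15 - 1560) = -27 + 57*(-23416/15) = -27 - 444904/5 = -445039/5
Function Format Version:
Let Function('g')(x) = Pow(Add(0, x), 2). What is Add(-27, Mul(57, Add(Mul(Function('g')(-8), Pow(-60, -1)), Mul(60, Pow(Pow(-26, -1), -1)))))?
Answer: Rational(-445039, 5) ≈ -89008.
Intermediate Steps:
Function('g')(x) = Pow(x, 2)
Add(-27, Mul(57, Add(Mul(Function('g')(-8), Pow(-60, -1)), Mul(60, Pow(Pow(-26, -1), -1))))) = Add(-27, Mul(57, Add(Mul(Pow(-8, 2), Pow(-60, -1)), Mul(60, Pow(Pow(-26, -1), -1))))) = Add(-27, Mul(57, Add(Mul(64, Rational(-1, 60)), Mul(60, Pow(Rational(-1, 26), -1))))) = Add(-27, Mul(57, Add(Rational(-16, 15), Mul(60, -26)))) = Add(-27, Mul(57, Add(Rational(-16, 15), -1560))) = Add(-27, Mul(57, Rational(-23416, 15))) = Add(-27, Rational(-444904, 5)) = Rational(-445039, 5)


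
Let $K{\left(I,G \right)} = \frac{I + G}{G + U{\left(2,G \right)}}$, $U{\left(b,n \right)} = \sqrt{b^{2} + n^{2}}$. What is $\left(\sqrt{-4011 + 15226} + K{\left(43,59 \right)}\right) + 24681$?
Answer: $\frac{46353}{2} + \sqrt{11215} + \frac{51 \sqrt{3485}}{2} \approx 24788.0$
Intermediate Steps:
$K{\left(I,G \right)} = \frac{G + I}{G + \sqrt{4 + G^{2}}}$ ($K{\left(I,G \right)} = \frac{I + G}{G + \sqrt{2^{2} + G^{2}}} = \frac{G + I}{G + \sqrt{4 + G^{2}}}$)
$\left(\sqrt{-4011 + 15226} + K{\left(43,59 \right)}\right) + 24681 = \left(\sqrt{-4011 + 15226} + \frac{59 + 43}{59 + \sqrt{4 + 59^{2}}}\right) + 24681 = \left(\sqrt{11215} + \frac{1}{59 + \sqrt{4 + 3481}} \cdot 102\right) + 24681 = \left(\sqrt{11215} + \frac{1}{59 + \sqrt{3485}} \cdot 102\right) + 24681 = \left(\sqrt{11215} + \frac{102}{59 + \sqrt{3485}}\right) + 24681 = 24681 + \sqrt{11215} + \frac{102}{59 + \sqrt{3485}}$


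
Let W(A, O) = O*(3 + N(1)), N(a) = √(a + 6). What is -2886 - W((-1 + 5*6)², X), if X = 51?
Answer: -3039 - 51*√7 ≈ -3173.9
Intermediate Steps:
N(a) = √(6 + a)
W(A, O) = O*(3 + √7) (W(A, O) = O*(3 + √(6 + 1)) = O*(3 + √7))
-2886 - W((-1 + 5*6)², X) = -2886 - 51*(3 + √7) = -2886 - (153 + 51*√7) = -2886 + (-153 - 51*√7) = -3039 - 51*√7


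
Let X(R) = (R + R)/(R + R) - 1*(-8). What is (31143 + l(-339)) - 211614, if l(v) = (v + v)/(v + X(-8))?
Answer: -9925792/55 ≈ -1.8047e+5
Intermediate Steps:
X(R) = 9 (X(R) = (2*R)/((2*R)) + 8 = (2*R)*(1/(2*R)) + 8 = 1 + 8 = 9)
l(v) = 2*v/(9 + v) (l(v) = (v + v)/(v + 9) = (2*v)/(9 + v) = 2*v/(9 + v))
(31143 + l(-339)) - 211614 = (31143 + 2*(-339)/(9 - 339)) - 211614 = (31143 + 2*(-339)/(-330)) - 211614 = (31143 + 2*(-339)*(-1/330)) - 211614 = (31143 + 113/55) - 211614 = 1712978/55 - 211614 = -9925792/55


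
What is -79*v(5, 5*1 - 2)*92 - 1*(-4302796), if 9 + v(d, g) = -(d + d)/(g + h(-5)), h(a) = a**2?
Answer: 30595626/7 ≈ 4.3708e+6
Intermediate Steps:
v(d, g) = -9 - 2*d/(25 + g) (v(d, g) = -9 - (d + d)/(g + (-5)**2) = -9 - 2*d/(g + 25) = -9 - 2*d/(25 + g))
-79*v(5, 5*1 - 2)*92 - 1*(-4302796) = -79*(-225 - 9*(5*1 - 2) - 2*5)/(25 + (5*1 - 2))*92 - 1*(-4302796) = -79*(-225 - 9*(5 - 2) - 10)/(25 + (5 - 2))*92 + 4302796 = -79*(-225 - 9*3 - 10)/(25 + 3)*92 + 4302796 = -79*(-225 - 27 - 10)/28*92 + 4302796 = -79*(-262)/28*92 + 4302796 = -79*(-131/14)*92 + 4302796 = (10349/14)*92 + 4302796 = 476054/7 + 4302796 = 30595626/7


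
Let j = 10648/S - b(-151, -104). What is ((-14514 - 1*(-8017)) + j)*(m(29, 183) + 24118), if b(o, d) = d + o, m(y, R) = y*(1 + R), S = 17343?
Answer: -1062743106844/5781 ≈ -1.8383e+8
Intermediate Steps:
j = 4433113/17343 (j = 10648/17343 - (-104 - 151) = 10648*(1/17343) - 1*(-255) = 10648/17343 + 255 = 4433113/17343 ≈ 255.61)
((-14514 - 1*(-8017)) + j)*(m(29, 183) + 24118) = ((-14514 - 1*(-8017)) + 4433113/17343)*(29*(1 + 183) + 24118) = ((-14514 + 8017) + 4433113/17343)*(29*184 + 24118) = (-6497 + 4433113/17343)*(5336 + 24118) = -108244358/17343*29454 = -1062743106844/5781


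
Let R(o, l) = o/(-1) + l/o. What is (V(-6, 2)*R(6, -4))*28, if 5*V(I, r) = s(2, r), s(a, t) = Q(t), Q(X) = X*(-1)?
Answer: 224/3 ≈ 74.667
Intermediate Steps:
Q(X) = -X
s(a, t) = -t
V(I, r) = -r/5 (V(I, r) = (-r)/5 = -r/5)
R(o, l) = -o + l/o (R(o, l) = o*(-1) + l/o = -o + l/o)
(V(-6, 2)*R(6, -4))*28 = ((-1/5*2)*(-1*6 - 4/6))*28 = -2*(-6 - 4*1/6)/5*28 = -2*(-6 - 2/3)/5*28 = -2/5*(-20/3)*28 = (8/3)*28 = 224/3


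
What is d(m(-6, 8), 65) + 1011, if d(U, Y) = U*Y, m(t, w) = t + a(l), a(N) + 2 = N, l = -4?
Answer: 231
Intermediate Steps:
a(N) = -2 + N
m(t, w) = -6 + t (m(t, w) = t + (-2 - 4) = t - 6 = -6 + t)
d(m(-6, 8), 65) + 1011 = (-6 - 6)*65 + 1011 = -12*65 + 1011 = -780 + 1011 = 231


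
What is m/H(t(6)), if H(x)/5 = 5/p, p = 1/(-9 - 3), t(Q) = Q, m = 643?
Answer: -643/300 ≈ -2.1433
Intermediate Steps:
p = -1/12 (p = 1/(-12) = -1/12 ≈ -0.083333)
H(x) = -300 (H(x) = 5*(5/(-1/12)) = 5*(5*(-12)) = 5*(-60) = -300)
m/H(t(6)) = 643/(-300) = 643*(-1/300) = -643/300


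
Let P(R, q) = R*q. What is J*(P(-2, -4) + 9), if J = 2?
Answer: 34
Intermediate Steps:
J*(P(-2, -4) + 9) = 2*(-2*(-4) + 9) = 2*(8 + 9) = 2*17 = 34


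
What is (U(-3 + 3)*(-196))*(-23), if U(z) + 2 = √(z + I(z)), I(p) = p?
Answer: -9016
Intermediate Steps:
U(z) = -2 + √2*√z (U(z) = -2 + √(z + z) = -2 + √(2*z) = -2 + √2*√z)
(U(-3 + 3)*(-196))*(-23) = ((-2 + √2*√(-3 + 3))*(-196))*(-23) = ((-2 + √2*√0)*(-196))*(-23) = ((-2 + √2*0)*(-196))*(-23) = ((-2 + 0)*(-196))*(-23) = -2*(-196)*(-23) = 392*(-23) = -9016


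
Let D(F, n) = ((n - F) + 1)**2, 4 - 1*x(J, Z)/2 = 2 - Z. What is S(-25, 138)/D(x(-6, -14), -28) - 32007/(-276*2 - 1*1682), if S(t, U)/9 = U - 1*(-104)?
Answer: 572635/2234 ≈ 256.33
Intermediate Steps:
S(t, U) = 936 + 9*U (S(t, U) = 9*(U - 1*(-104)) = 9*(U + 104) = 9*(104 + U) = 936 + 9*U)
x(J, Z) = 4 + 2*Z (x(J, Z) = 8 - 2*(2 - Z) = 8 + (-4 + 2*Z) = 4 + 2*Z)
D(F, n) = (1 + n - F)**2
S(-25, 138)/D(x(-6, -14), -28) - 32007/(-276*2 - 1*1682) = (936 + 9*138)/((1 - 28 - (4 + 2*(-14)))**2) - 32007/(-276*2 - 1*1682) = (936 + 1242)/((1 - 28 - (4 - 28))**2) - 32007/(-552 - 1682) = 2178/((1 - 28 - 1*(-24))**2) - 32007/(-2234) = 2178/((1 - 28 + 24)**2) - 32007*(-1/2234) = 2178/((-3)**2) + 32007/2234 = 2178/9 + 32007/2234 = 2178*(1/9) + 32007/2234 = 242 + 32007/2234 = 572635/2234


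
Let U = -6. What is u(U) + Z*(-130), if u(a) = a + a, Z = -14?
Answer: 1808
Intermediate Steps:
u(a) = 2*a
u(U) + Z*(-130) = 2*(-6) - 14*(-130) = -12 + 1820 = 1808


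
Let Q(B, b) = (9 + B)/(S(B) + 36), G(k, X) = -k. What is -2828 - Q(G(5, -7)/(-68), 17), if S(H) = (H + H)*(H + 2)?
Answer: -237394814/83937 ≈ -2828.3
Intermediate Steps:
S(H) = 2*H*(2 + H) (S(H) = (2*H)*(2 + H) = 2*H*(2 + H))
Q(B, b) = (9 + B)/(36 + 2*B*(2 + B)) (Q(B, b) = (9 + B)/(2*B*(2 + B) + 36) = (9 + B)/(36 + 2*B*(2 + B)))
-2828 - Q(G(5, -7)/(-68), 17) = -2828 - (9 - 1*5/(-68))/(2*(18 + (-1*5/(-68))*(2 - 1*5/(-68)))) = -2828 - (9 - 5*(-1/68))/(2*(18 + (-5*(-1/68))*(2 - 5*(-1/68)))) = -2828 - (9 + 5/68)/(2*(18 + 5*(2 + 5/68)/68)) = -2828 - 617/(2*(18 + (5/68)*(141/68))*68) = -2828 - 617/(2*(18 + 705/4624)*68) = -2828 - 617/(2*83937/4624*68) = -2828 - 4624*617/(2*83937*68) = -2828 - 1*20978/83937 = -2828 - 20978/83937 = -237394814/83937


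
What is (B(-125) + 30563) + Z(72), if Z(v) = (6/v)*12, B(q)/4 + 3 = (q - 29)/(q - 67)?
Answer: 733325/24 ≈ 30555.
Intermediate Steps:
B(q) = -12 + 4*(-29 + q)/(-67 + q) (B(q) = -12 + 4*((q - 29)/(q - 67)) = -12 + 4*((-29 + q)/(-67 + q)) = -12 + 4*(-29 + q)/(-67 + q))
Z(v) = 72/v
(B(-125) + 30563) + Z(72) = (8*(86 - 1*(-125))/(-67 - 125) + 30563) + 72/72 = (8*(86 + 125)/(-192) + 30563) + 72*(1/72) = (8*(-1/192)*211 + 30563) + 1 = (-211/24 + 30563) + 1 = 733301/24 + 1 = 733325/24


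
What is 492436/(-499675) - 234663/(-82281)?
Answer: 25579036003/13704586225 ≈ 1.8665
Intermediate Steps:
492436/(-499675) - 234663/(-82281) = 492436*(-1/499675) - 234663*(-1/82281) = -492436/499675 + 78221/27427 = 25579036003/13704586225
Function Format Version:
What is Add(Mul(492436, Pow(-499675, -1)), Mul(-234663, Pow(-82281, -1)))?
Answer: Rational(25579036003, 13704586225) ≈ 1.8665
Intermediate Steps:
Add(Mul(492436, Pow(-499675, -1)), Mul(-234663, Pow(-82281, -1))) = Add(Mul(492436, Rational(-1, 499675)), Mul(-234663, Rational(-1, 82281))) = Add(Rational(-492436, 499675), Rational(78221, 27427)) = Rational(25579036003, 13704586225)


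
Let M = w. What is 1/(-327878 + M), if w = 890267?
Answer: 1/562389 ≈ 1.7781e-6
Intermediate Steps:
M = 890267
1/(-327878 + M) = 1/(-327878 + 890267) = 1/562389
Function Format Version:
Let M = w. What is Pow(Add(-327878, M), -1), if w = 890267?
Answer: Rational(1, 562389) ≈ 1.7781e-6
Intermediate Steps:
M = 890267
Pow(Add(-327878, M), -1) = Pow(Add(-327878, 890267), -1) = Pow(562389, -1) = Rational(1, 562389)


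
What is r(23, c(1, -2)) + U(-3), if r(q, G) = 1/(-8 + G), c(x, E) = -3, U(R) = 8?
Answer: 87/11 ≈ 7.9091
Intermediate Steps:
r(23, c(1, -2)) + U(-3) = 1/(-8 - 3) + 8 = 1/(-11) + 8 = -1/11 + 8 = 87/11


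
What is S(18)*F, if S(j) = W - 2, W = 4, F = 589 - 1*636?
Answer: -94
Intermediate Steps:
F = -47 (F = 589 - 636 = -47)
S(j) = 2 (S(j) = 4 - 2 = 2)
S(18)*F = 2*(-47) = -94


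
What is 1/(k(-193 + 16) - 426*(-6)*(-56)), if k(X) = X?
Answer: -1/143313 ≈ -6.9777e-6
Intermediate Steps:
1/(k(-193 + 16) - 426*(-6)*(-56)) = 1/((-193 + 16) - 426*(-6)*(-56)) = 1/(-177 + 2556*(-56)) = 1/(-177 - 143136) = 1/(-143313) = -1/143313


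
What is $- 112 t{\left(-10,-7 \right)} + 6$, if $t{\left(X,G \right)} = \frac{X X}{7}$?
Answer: $-1594$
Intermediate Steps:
$t{\left(X,G \right)} = \frac{X^{2}}{7}$ ($t{\left(X,G \right)} = X^{2} \cdot \frac{1}{7} = \frac{X^{2}}{7}$)
$- 112 t{\left(-10,-7 \right)} + 6 = - 112 \frac{\left(-10\right)^{2}}{7} + 6 = - 112 \cdot \frac{1}{7} \cdot 100 + 6 = \left(-112\right) \frac{100}{7} + 6 = -1600 + 6 = -1594$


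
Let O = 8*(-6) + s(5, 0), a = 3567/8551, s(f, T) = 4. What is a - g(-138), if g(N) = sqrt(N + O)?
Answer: 3567/8551 - I*sqrt(182) ≈ 0.41714 - 13.491*I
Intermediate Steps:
a = 3567/8551 (a = 3567*(1/8551) = 3567/8551 ≈ 0.41714)
O = -44 (O = 8*(-6) + 4 = -48 + 4 = -44)
g(N) = sqrt(-44 + N) (g(N) = sqrt(N - 44) = sqrt(-44 + N))
a - g(-138) = 3567/8551 - sqrt(-44 - 138) = 3567/8551 - sqrt(-182) = 3567/8551 - I*sqrt(182)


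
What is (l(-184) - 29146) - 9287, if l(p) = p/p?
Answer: -38432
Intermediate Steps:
l(p) = 1
(l(-184) - 29146) - 9287 = (1 - 29146) - 9287 = -29145 - 9287 = -38432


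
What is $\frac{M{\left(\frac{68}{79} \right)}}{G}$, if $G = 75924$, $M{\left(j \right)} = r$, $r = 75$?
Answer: $\frac{25}{25308} \approx 0.00098783$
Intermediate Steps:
$M{\left(j \right)} = 75$
$\frac{M{\left(\frac{68}{79} \right)}}{G} = \frac{75}{75924} = 75 \cdot \frac{1}{75924} = \frac{25}{25308}$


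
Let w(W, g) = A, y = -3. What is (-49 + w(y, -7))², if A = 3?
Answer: 2116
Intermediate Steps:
w(W, g) = 3
(-49 + w(y, -7))² = (-49 + 3)² = (-46)² = 2116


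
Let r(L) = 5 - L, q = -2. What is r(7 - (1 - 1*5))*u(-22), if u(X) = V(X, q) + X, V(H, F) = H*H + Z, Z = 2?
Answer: -2784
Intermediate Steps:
V(H, F) = 2 + H**2 (V(H, F) = H*H + 2 = H**2 + 2 = 2 + H**2)
u(X) = 2 + X + X**2 (u(X) = (2 + X**2) + X = 2 + X + X**2)
r(7 - (1 - 1*5))*u(-22) = (5 - (7 - (1 - 1*5)))*(2 - 22 + (-22)**2) = (5 - (7 - (1 - 5)))*(2 - 22 + 484) = (5 - (7 - 1*(-4)))*464 = (5 - (7 + 4))*464 = (5 - 1*11)*464 = (5 - 11)*464 = -6*464 = -2784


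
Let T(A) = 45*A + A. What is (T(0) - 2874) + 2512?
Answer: -362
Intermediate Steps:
T(A) = 46*A
(T(0) - 2874) + 2512 = (46*0 - 2874) + 2512 = (0 - 2874) + 2512 = -2874 + 2512 = -362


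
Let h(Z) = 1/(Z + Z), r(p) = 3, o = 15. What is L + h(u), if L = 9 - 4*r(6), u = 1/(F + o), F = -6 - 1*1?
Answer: 1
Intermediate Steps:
F = -7 (F = -6 - 1 = -7)
u = ⅛ (u = 1/(-7 + 15) = 1/8 = ⅛ ≈ 0.12500)
h(Z) = 1/(2*Z)
L = -3 (L = 9 - 4*3 = 9 - 12 = -3)
L + h(u) = -3 + 1/(2*(⅛)) = -3 + (½)*8 = -3 + 4 = 1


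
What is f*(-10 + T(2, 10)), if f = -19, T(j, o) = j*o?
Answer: -190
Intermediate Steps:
f*(-10 + T(2, 10)) = -19*(-10 + 2*10) = -19*(-10 + 20) = -19*10 = -190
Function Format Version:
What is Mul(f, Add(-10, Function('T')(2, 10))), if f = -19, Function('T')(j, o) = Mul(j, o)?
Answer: -190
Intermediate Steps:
Mul(f, Add(-10, Function('T')(2, 10))) = Mul(-19, Add(-10, Mul(2, 10))) = Mul(-19, Add(-10, 20)) = Mul(-19, 10) = -190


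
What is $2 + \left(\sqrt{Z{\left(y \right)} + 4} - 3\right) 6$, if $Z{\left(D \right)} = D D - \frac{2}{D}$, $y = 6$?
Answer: $-16 + 2 \sqrt{357} \approx 21.789$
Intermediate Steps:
$Z{\left(D \right)} = D^{2} - \frac{2}{D}$
$2 + \left(\sqrt{Z{\left(y \right)} + 4} - 3\right) 6 = 2 + \left(\sqrt{\frac{-2 + 6^{3}}{6} + 4} - 3\right) 6 = 2 + \left(\sqrt{\frac{-2 + 216}{6} + 4} - 3\right) 6 = 2 + \left(\sqrt{\frac{1}{6} \cdot 214 + 4} - 3\right) 6 = 2 + \left(\sqrt{\frac{107}{3} + 4} - 3\right) 6 = 2 + \left(\sqrt{\frac{119}{3}} - 3\right) 6 = 2 + \left(\frac{\sqrt{357}}{3} - 3\right) 6 = 2 + \left(-3 + \frac{\sqrt{357}}{3}\right) 6 = 2 - \left(18 - 2 \sqrt{357}\right) = -16 + 2 \sqrt{357}$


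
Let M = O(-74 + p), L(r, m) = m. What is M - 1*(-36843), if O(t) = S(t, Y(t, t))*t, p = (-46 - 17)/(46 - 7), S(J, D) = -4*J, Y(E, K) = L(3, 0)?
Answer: 2361311/169 ≈ 13972.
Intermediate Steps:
Y(E, K) = 0
p = -21/13 (p = -63/39 = -63*1/39 = -21/13 ≈ -1.6154)
O(t) = -4*t**2 (O(t) = (-4*t)*t = -4*t**2)
M = -3865156/169 (M = -4*(-74 - 21/13)**2 = -4*(-983/13)**2 = -4*966289/169 = -3865156/169 ≈ -22871.)
M - 1*(-36843) = -3865156/169 - 1*(-36843) = -3865156/169 + 36843 = 2361311/169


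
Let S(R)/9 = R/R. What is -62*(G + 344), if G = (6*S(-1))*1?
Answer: -24676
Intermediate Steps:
S(R) = 9 (S(R) = 9*(R/R) = 9*1 = 9)
G = 54 (G = (6*9)*1 = 54*1 = 54)
-62*(G + 344) = -62*(54 + 344) = -62*398 = -24676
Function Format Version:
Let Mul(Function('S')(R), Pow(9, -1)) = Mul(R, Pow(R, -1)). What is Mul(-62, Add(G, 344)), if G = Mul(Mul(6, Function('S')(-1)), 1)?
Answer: -24676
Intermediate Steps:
Function('S')(R) = 9 (Function('S')(R) = Mul(9, Mul(R, Pow(R, -1))) = Mul(9, 1) = 9)
G = 54 (G = Mul(Mul(6, 9), 1) = Mul(54, 1) = 54)
Mul(-62, Add(G, 344)) = Mul(-62, Add(54, 344)) = Mul(-62, 398) = -24676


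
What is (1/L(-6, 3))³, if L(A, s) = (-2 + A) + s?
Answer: -1/125 ≈ -0.0080000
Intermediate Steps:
L(A, s) = -2 + A + s
(1/L(-6, 3))³ = (1/(-2 - 6 + 3))³ = (1/(-5))³ = (-⅕)³ = -1/125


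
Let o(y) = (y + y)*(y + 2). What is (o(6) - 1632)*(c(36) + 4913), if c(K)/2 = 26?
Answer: -7626240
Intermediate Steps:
c(K) = 52 (c(K) = 2*26 = 52)
o(y) = 2*y*(2 + y) (o(y) = (2*y)*(2 + y) = 2*y*(2 + y))
(o(6) - 1632)*(c(36) + 4913) = (2*6*(2 + 6) - 1632)*(52 + 4913) = (2*6*8 - 1632)*4965 = (96 - 1632)*4965 = -1536*4965 = -7626240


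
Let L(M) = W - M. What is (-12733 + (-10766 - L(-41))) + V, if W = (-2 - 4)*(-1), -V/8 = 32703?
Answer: -285170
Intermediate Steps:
V = -261624 (V = -8*32703 = -261624)
W = 6 (W = -6*(-1) = 6)
L(M) = 6 - M
(-12733 + (-10766 - L(-41))) + V = (-12733 + (-10766 - (6 - 1*(-41)))) - 261624 = (-12733 + (-10766 - (6 + 41))) - 261624 = (-12733 + (-10766 - 1*47)) - 261624 = (-12733 + (-10766 - 47)) - 261624 = (-12733 - 10813) - 261624 = -23546 - 261624 = -285170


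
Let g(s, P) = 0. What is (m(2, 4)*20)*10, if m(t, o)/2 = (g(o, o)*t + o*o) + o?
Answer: 8000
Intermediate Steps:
m(t, o) = 2*o + 2*o² (m(t, o) = 2*((0*t + o*o) + o) = 2*((0 + o²) + o) = 2*(o² + o) = 2*(o + o²) = 2*o + 2*o²)
(m(2, 4)*20)*10 = ((2*4*(1 + 4))*20)*10 = ((2*4*5)*20)*10 = (40*20)*10 = 800*10 = 8000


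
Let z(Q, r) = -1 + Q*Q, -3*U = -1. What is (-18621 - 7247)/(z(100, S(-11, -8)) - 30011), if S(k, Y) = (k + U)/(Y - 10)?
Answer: 6467/5003 ≈ 1.2926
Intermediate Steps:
U = 1/3 (U = -1/3*(-1) = 1/3 ≈ 0.33333)
S(k, Y) = (1/3 + k)/(-10 + Y) (S(k, Y) = (k + 1/3)/(Y - 10) = (1/3 + k)/(-10 + Y))
z(Q, r) = -1 + Q**2
(-18621 - 7247)/(z(100, S(-11, -8)) - 30011) = (-18621 - 7247)/((-1 + 100**2) - 30011) = -25868/((-1 + 10000) - 30011) = -25868/(9999 - 30011) = -25868/(-20012) = -25868*(-1/20012) = 6467/5003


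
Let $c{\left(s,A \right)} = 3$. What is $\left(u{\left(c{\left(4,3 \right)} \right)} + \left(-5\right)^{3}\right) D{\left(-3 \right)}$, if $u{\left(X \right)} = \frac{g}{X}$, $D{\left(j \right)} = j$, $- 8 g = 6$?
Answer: $\frac{1503}{4} \approx 375.75$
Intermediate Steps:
$g = - \frac{3}{4}$ ($g = \left(- \frac{1}{8}\right) 6 = - \frac{3}{4} \approx -0.75$)
$u{\left(X \right)} = - \frac{3}{4 X}$
$\left(u{\left(c{\left(4,3 \right)} \right)} + \left(-5\right)^{3}\right) D{\left(-3 \right)} = \left(- \frac{3}{4 \cdot 3} + \left(-5\right)^{3}\right) \left(-3\right) = \left(\left(- \frac{3}{4}\right) \frac{1}{3} - 125\right) \left(-3\right) = \left(- \frac{1}{4} - 125\right) \left(-3\right) = \left(- \frac{501}{4}\right) \left(-3\right) = \frac{1503}{4}$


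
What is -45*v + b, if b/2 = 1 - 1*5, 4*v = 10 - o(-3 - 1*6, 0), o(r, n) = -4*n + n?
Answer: -241/2 ≈ -120.50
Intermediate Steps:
o(r, n) = -3*n
v = 5/2 (v = (10 - (-3)*0)/4 = (10 - 1*0)/4 = (10 + 0)/4 = (¼)*10 = 5/2 ≈ 2.5000)
b = -8 (b = 2*(1 - 1*5) = 2*(1 - 5) = 2*(-4) = -8)
-45*v + b = -45*5/2 - 8 = -225/2 - 8 = -241/2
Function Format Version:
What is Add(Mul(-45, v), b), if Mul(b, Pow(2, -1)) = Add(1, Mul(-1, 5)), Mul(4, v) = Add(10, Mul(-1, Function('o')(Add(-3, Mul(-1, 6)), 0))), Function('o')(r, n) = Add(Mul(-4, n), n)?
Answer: Rational(-241, 2) ≈ -120.50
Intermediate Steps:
Function('o')(r, n) = Mul(-3, n)
v = Rational(5, 2) (v = Mul(Rational(1, 4), Add(10, Mul(-1, Mul(-3, 0)))) = Mul(Rational(1, 4), Add(10, Mul(-1, 0))) = Mul(Rational(1, 4), Add(10, 0)) = Mul(Rational(1, 4), 10) = Rational(5, 2) ≈ 2.5000)
b = -8 (b = Mul(2, Add(1, Mul(-1, 5))) = Mul(2, Add(1, -5)) = Mul(2, -4) = -8)
Add(Mul(-45, v), b) = Add(Mul(-45, Rational(5, 2)), -8) = Add(Rational(-225, 2), -8) = Rational(-241, 2)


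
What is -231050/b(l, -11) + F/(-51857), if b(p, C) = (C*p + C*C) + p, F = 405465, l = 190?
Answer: 11260237615/92253603 ≈ 122.06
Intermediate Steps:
b(p, C) = p + C**2 + C*p (b(p, C) = (C*p + C**2) + p = (C**2 + C*p) + p = p + C**2 + C*p)
-231050/b(l, -11) + F/(-51857) = -231050/(190 + (-11)**2 - 11*190) + 405465/(-51857) = -231050/(190 + 121 - 2090) + 405465*(-1/51857) = -231050/(-1779) - 405465/51857 = -231050*(-1/1779) - 405465/51857 = 231050/1779 - 405465/51857 = 11260237615/92253603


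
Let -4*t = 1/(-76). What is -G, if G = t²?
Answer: -1/92416 ≈ -1.0821e-5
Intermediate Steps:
t = 1/304 (t = -¼/(-76) = -¼*(-1/76) = 1/304 ≈ 0.0032895)
G = 1/92416 (G = (1/304)² = 1/92416 ≈ 1.0821e-5)
-G = -1*1/92416 = -1/92416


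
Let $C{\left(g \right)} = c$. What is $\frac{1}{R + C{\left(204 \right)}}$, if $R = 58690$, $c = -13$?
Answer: $\frac{1}{58677} \approx 1.7042 \cdot 10^{-5}$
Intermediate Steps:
$C{\left(g \right)} = -13$
$\frac{1}{R + C{\left(204 \right)}} = \frac{1}{58690 - 13} = \frac{1}{58677}$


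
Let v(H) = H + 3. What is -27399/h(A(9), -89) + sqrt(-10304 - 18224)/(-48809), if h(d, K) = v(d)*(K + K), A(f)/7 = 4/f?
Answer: 246591/9790 - 4*I*sqrt(1783)/48809 ≈ 25.188 - 0.0034605*I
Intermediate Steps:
v(H) = 3 + H
A(f) = 28/f (A(f) = 7*(4/f) = 28/f)
h(d, K) = 2*K*(3 + d) (h(d, K) = (3 + d)*(K + K) = (3 + d)*(2*K) = 2*K*(3 + d))
-27399/h(A(9), -89) + sqrt(-10304 - 18224)/(-48809) = -27399*(-1/(178*(3 + 28/9))) + sqrt(-10304 - 18224)/(-48809) = -27399*(-1/(178*(3 + 28*(1/9)))) + sqrt(-28528)*(-1/48809) = -27399*(-1/(178*(3 + 28/9))) + (4*I*sqrt(1783))*(-1/48809) = -27399/(2*(-89)*(55/9)) - 4*I*sqrt(1783)/48809 = -27399/(-9790/9) - 4*I*sqrt(1783)/48809 = -27399*(-9/9790) - 4*I*sqrt(1783)/48809 = 246591/9790 - 4*I*sqrt(1783)/48809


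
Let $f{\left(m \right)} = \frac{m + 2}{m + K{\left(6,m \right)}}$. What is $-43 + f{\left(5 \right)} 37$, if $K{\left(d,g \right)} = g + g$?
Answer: $- \frac{386}{15} \approx -25.733$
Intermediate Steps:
$K{\left(d,g \right)} = 2 g$
$f{\left(m \right)} = \frac{2 + m}{3 m}$ ($f{\left(m \right)} = \frac{m + 2}{m + 2 m} = \frac{2 + m}{3 m}$)
$-43 + f{\left(5 \right)} 37 = -43 + \frac{2 + 5}{3 \cdot 5} \cdot 37 = -43 + \frac{1}{3} \cdot \frac{1}{5} \cdot 7 \cdot 37 = -43 + \frac{7}{15} \cdot 37 = -43 + \frac{259}{15} = - \frac{386}{15}$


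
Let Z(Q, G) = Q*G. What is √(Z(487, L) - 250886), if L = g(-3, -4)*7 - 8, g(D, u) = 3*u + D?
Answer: I*√305917 ≈ 553.1*I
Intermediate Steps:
g(D, u) = D + 3*u
L = -113 (L = (-3 + 3*(-4))*7 - 8 = (-3 - 12)*7 - 8 = -15*7 - 8 = -105 - 8 = -113)
Z(Q, G) = G*Q
√(Z(487, L) - 250886) = √(-113*487 - 250886) = √(-55031 - 250886) = √(-305917) = I*√305917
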